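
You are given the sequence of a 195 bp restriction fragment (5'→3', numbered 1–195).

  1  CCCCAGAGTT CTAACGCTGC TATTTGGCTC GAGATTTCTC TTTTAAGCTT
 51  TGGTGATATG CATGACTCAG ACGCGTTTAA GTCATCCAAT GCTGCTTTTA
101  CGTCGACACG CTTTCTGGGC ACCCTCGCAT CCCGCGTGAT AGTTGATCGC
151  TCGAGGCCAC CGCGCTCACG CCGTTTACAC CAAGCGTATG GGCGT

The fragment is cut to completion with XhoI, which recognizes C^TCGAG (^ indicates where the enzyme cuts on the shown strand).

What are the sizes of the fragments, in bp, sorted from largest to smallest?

XhoI sites (CTCGAG) start at positions 28, 150.
XhoI cuts after the first base of each site, so after positions 28, 150.
Linear molecule, 2 cuts → 3 fragments:
  1–28 → 28 bp
  29–150 → 122 bp
  151–195 → 45 bp
Sorted largest to smallest: 122, 45, 28 bp.

122, 45, 28 bp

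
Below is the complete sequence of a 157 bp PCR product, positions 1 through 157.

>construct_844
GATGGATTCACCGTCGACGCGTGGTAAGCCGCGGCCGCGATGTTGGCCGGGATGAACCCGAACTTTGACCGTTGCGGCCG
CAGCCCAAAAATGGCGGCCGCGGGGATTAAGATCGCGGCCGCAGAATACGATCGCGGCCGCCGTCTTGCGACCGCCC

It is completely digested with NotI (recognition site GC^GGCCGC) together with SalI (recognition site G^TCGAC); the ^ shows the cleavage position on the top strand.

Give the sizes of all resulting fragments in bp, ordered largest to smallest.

43, 22, 21, 20, 19, 19, 13 bp

NotI sites (GCGGCCGC) start at positions 31, 74, 94, 115, 134.
NotI cuts after base 2 of each site, so after positions 32, 75, 95, 116, 135.
The SalI site (GTCGAC) starts at position 13.
SalI cuts after the first base of each site, so after position 13.
Combined cut positions: 13, 32, 75, 95, 116, 135.
Linear molecule, 6 cuts → 7 fragments:
  1–13 → 13 bp
  14–32 → 19 bp
  33–75 → 43 bp
  76–95 → 20 bp
  96–116 → 21 bp
  117–135 → 19 bp
  136–157 → 22 bp
Sorted largest to smallest: 43, 22, 21, 20, 19, 19, 13 bp.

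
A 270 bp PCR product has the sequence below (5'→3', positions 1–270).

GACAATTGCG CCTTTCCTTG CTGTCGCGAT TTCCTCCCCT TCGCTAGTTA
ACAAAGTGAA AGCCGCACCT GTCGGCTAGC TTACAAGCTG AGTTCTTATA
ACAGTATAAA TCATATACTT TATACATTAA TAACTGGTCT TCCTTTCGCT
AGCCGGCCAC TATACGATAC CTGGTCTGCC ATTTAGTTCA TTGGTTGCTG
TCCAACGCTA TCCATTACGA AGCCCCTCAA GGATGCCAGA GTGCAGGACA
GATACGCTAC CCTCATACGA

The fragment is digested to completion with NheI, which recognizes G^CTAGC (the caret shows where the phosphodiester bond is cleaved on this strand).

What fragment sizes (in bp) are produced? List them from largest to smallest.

NheI sites (GCTAGC) start at positions 75, 148.
NheI cuts after the first base of each site, so after positions 75, 148.
Linear molecule, 2 cuts → 3 fragments:
  1–75 → 75 bp
  76–148 → 73 bp
  149–270 → 122 bp
Sorted largest to smallest: 122, 75, 73 bp.

122, 75, 73 bp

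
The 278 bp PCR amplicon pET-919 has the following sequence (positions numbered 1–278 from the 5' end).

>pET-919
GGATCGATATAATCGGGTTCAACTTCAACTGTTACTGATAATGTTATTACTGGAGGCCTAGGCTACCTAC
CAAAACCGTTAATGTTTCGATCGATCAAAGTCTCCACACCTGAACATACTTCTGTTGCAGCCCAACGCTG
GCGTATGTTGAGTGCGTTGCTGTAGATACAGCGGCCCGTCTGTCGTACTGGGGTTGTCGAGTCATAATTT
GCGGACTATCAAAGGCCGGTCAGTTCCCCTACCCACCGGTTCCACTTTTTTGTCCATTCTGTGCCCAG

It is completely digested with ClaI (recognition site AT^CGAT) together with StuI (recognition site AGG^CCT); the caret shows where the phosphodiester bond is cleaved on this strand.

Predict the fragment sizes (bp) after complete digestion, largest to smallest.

ClaI sites (ATCGAT) start at positions 3, 90.
ClaI cuts after base 2 of each site, so after positions 4, 91.
The StuI site (AGGCCT) starts at position 54.
StuI cuts after base 3 of each site, so after position 56.
Combined cut positions: 4, 56, 91.
Linear molecule, 3 cuts → 4 fragments:
  1–4 → 4 bp
  5–56 → 52 bp
  57–91 → 35 bp
  92–278 → 187 bp
Sorted largest to smallest: 187, 52, 35, 4 bp.

187, 52, 35, 4 bp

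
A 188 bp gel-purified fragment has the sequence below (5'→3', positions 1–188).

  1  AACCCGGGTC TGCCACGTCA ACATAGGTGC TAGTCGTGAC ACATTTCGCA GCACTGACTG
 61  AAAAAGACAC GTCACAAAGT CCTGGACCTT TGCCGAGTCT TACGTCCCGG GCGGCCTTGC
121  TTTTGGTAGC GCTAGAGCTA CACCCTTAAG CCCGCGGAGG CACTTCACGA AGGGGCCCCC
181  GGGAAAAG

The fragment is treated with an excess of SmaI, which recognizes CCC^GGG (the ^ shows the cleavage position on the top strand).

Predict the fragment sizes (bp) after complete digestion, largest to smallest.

103, 72, 8, 5 bp

SmaI sites (CCCGGG) start at positions 3, 106, 178.
SmaI cuts after base 3 of each site, so after positions 5, 108, 180.
Linear molecule, 3 cuts → 4 fragments:
  1–5 → 5 bp
  6–108 → 103 bp
  109–180 → 72 bp
  181–188 → 8 bp
Sorted largest to smallest: 103, 72, 8, 5 bp.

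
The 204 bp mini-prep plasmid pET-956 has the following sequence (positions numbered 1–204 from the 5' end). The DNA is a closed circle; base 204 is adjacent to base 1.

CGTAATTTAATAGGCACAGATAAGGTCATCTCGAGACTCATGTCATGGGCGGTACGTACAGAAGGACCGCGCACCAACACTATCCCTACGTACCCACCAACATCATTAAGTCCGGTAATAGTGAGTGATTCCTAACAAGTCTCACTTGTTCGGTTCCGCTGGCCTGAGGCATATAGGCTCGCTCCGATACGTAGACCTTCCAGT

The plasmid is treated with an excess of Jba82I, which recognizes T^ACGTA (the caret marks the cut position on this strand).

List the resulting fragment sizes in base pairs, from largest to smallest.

Jba82I sites (TACGTA) start at positions 53, 87, 188.
Jba82I cuts after the first base of each site, so after positions 53, 87, 188.
Circular molecule, 3 cuts → 3 fragments:
  54–87 → 34 bp
  88–188 → 101 bp
  189–204 then 1–53 → 16 + 53 = 69 bp
Sorted largest to smallest: 101, 69, 34 bp.

101, 69, 34 bp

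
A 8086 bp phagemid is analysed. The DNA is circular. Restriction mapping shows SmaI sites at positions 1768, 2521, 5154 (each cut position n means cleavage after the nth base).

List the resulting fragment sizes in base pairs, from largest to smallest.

4700, 2633, 753 bp

Circular molecule, 3 cuts → 3 fragments:
  2521 − 1768 = 753 bp
  5154 − 2521 = 2633 bp
  wrap: 8086 − 5154 + 1768 = 4700 bp
Sorted largest to smallest: 4700, 2633, 753 bp.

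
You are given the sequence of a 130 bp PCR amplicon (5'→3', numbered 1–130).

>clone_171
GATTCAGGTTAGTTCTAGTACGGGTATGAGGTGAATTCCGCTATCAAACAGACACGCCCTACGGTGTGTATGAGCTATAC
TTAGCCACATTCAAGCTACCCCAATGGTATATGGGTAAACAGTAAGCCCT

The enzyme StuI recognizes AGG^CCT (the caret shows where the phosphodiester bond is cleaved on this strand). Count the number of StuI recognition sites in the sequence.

No occurrence of AGGCCT is present in the sequence.
StuI does not cut: 0 sites.

0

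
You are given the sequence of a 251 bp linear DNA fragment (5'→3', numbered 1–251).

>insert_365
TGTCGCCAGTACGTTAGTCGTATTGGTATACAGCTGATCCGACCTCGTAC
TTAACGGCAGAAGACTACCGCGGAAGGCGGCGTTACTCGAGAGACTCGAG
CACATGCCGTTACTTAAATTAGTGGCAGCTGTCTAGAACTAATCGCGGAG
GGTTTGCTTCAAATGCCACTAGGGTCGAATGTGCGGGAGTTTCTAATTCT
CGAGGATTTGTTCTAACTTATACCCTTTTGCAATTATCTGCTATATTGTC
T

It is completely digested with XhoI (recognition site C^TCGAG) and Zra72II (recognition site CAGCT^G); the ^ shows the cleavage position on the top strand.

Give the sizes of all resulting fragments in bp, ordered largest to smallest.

69, 52, 51, 35, 35, 9 bp

XhoI sites (CTCGAG) start at positions 86, 95, 199.
XhoI cuts after the first base of each site, so after positions 86, 95, 199.
Zra72II sites (CAGCTG) start at positions 31, 126.
Zra72II cuts after base 5 of each site (before the last base), so after positions 35, 130.
Combined cut positions: 35, 86, 95, 130, 199.
Linear molecule, 5 cuts → 6 fragments:
  1–35 → 35 bp
  36–86 → 51 bp
  87–95 → 9 bp
  96–130 → 35 bp
  131–199 → 69 bp
  200–251 → 52 bp
Sorted largest to smallest: 69, 52, 51, 35, 35, 9 bp.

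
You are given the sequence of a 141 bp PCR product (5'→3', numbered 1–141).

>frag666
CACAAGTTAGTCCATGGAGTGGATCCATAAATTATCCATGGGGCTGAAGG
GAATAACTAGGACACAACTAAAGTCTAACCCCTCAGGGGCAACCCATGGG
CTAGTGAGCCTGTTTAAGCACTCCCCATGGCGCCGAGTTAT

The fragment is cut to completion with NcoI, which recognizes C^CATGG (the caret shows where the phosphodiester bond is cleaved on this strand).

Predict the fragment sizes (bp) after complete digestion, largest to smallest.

NcoI sites (CCATGG) start at positions 12, 36, 94, 125.
NcoI cuts after the first base of each site, so after positions 12, 36, 94, 125.
Linear molecule, 4 cuts → 5 fragments:
  1–12 → 12 bp
  13–36 → 24 bp
  37–94 → 58 bp
  95–125 → 31 bp
  126–141 → 16 bp
Sorted largest to smallest: 58, 31, 24, 16, 12 bp.

58, 31, 24, 16, 12 bp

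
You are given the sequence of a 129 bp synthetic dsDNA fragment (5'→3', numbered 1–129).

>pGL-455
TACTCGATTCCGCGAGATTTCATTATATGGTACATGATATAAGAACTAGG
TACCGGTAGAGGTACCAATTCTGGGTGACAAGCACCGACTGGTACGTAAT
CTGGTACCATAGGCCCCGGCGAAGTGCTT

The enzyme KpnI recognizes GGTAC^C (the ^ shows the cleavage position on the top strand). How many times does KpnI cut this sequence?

3

GGTACC occurs starting at positions 49, 61, 103.
KpnI cuts at 3 sites.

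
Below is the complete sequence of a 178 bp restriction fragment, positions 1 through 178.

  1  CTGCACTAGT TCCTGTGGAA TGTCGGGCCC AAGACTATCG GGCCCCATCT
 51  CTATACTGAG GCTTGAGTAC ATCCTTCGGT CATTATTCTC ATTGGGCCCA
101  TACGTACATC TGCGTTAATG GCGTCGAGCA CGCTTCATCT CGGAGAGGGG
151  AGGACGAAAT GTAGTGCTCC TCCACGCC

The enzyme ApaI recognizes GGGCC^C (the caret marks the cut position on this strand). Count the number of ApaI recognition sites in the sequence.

3

GGGCCC occurs starting at positions 25, 40, 94.
ApaI cuts at 3 sites.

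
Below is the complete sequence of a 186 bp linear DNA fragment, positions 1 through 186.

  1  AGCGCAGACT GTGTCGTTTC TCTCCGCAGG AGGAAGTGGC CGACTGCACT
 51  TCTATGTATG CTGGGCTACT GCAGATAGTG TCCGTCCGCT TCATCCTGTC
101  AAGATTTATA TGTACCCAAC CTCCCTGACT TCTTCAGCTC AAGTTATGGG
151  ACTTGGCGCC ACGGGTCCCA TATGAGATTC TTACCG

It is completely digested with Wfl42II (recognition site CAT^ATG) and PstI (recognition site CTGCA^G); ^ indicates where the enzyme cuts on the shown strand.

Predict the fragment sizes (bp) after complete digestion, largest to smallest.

The Wfl42II site (CATATG) starts at position 169.
Wfl42II cuts after base 3 of each site, so after position 171.
The PstI site (CTGCAG) starts at position 69.
PstI cuts after base 5 of each site (before the last base), so after position 73.
Combined cut positions: 73, 171.
Linear molecule, 2 cuts → 3 fragments:
  1–73 → 73 bp
  74–171 → 98 bp
  172–186 → 15 bp
Sorted largest to smallest: 98, 73, 15 bp.

98, 73, 15 bp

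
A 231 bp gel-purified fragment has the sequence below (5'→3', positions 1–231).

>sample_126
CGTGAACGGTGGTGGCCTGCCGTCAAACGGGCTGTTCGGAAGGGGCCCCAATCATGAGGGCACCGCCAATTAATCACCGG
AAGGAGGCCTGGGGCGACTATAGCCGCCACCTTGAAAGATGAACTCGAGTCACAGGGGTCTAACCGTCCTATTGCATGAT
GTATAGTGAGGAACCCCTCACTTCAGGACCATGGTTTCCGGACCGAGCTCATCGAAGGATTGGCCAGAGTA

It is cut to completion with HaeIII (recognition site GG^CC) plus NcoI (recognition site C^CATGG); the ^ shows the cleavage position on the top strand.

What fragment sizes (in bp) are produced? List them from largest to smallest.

HaeIII sites (GGCC) start at positions 14, 44, 86, 222.
HaeIII cuts after base 2 of each site, so after positions 15, 45, 87, 223.
The NcoI site (CCATGG) starts at position 189.
NcoI cuts after the first base of each site, so after position 189.
Combined cut positions: 15, 45, 87, 189, 223.
Linear molecule, 5 cuts → 6 fragments:
  1–15 → 15 bp
  16–45 → 30 bp
  46–87 → 42 bp
  88–189 → 102 bp
  190–223 → 34 bp
  224–231 → 8 bp
Sorted largest to smallest: 102, 42, 34, 30, 15, 8 bp.

102, 42, 34, 30, 15, 8 bp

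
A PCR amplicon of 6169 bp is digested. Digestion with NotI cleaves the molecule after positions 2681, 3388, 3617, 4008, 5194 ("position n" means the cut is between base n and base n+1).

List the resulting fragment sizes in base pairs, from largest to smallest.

2681, 1186, 975, 707, 391, 229 bp

Linear molecule, 5 cuts → 6 fragments:
  2681 − 0 = 2681 bp
  3388 − 2681 = 707 bp
  3617 − 3388 = 229 bp
  4008 − 3617 = 391 bp
  5194 − 4008 = 1186 bp
  6169 − 5194 = 975 bp
Sorted largest to smallest: 2681, 1186, 975, 707, 391, 229 bp.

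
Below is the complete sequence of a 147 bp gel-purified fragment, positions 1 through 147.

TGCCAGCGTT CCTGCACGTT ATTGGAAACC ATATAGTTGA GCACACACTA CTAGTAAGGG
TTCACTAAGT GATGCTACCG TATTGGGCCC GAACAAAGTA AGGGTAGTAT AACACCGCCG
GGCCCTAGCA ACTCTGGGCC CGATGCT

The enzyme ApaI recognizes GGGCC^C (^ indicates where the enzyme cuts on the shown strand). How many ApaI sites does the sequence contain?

GGGCCC occurs starting at positions 85, 120, 136.
ApaI cuts at 3 sites.

3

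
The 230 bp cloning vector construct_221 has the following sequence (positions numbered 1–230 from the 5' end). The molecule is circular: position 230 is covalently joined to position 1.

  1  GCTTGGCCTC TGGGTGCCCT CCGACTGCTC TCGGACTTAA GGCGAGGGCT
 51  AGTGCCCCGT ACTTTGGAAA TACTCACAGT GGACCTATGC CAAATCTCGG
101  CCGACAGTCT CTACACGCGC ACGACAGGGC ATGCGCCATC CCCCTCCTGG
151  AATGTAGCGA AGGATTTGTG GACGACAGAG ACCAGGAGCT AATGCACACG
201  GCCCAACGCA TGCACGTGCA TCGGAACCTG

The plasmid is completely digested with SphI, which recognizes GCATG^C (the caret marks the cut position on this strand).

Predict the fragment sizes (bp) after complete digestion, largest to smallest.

151, 79 bp

SphI sites (GCATGC) start at positions 129, 208.
SphI cuts after base 5 of each site (before the last base), so after positions 133, 212.
Circular molecule, 2 cuts → 2 fragments:
  134–212 → 79 bp
  213–230 then 1–133 → 18 + 133 = 151 bp
Sorted largest to smallest: 151, 79 bp.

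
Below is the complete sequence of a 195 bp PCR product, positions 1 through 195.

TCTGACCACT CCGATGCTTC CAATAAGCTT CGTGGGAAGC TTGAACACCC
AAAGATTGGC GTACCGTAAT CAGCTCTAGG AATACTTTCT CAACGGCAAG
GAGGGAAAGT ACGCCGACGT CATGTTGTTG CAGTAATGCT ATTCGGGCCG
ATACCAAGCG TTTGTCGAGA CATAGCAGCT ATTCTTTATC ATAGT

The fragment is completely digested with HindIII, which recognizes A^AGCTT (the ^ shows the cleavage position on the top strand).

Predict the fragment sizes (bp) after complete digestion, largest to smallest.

HindIII sites (AAGCTT) start at positions 25, 37.
HindIII cuts after the first base of each site, so after positions 25, 37.
Linear molecule, 2 cuts → 3 fragments:
  1–25 → 25 bp
  26–37 → 12 bp
  38–195 → 158 bp
Sorted largest to smallest: 158, 25, 12 bp.

158, 25, 12 bp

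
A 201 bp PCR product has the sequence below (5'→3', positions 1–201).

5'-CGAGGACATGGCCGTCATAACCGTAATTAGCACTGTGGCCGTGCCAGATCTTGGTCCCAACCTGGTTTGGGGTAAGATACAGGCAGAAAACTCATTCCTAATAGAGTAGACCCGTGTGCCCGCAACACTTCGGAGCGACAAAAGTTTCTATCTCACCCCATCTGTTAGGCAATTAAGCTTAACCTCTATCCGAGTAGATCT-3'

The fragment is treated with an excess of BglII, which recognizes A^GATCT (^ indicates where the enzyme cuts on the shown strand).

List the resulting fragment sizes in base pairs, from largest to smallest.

BglII sites (AGATCT) start at positions 46, 196.
BglII cuts after the first base of each site, so after positions 46, 196.
Linear molecule, 2 cuts → 3 fragments:
  1–46 → 46 bp
  47–196 → 150 bp
  197–201 → 5 bp
Sorted largest to smallest: 150, 46, 5 bp.

150, 46, 5 bp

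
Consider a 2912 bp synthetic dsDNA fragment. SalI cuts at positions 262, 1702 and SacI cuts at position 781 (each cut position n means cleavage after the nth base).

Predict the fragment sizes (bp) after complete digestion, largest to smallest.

Combined cut positions (sorted): 262, 781, 1702.
Linear molecule, 3 cuts → 4 fragments:
  262 − 0 = 262 bp
  781 − 262 = 519 bp
  1702 − 781 = 921 bp
  2912 − 1702 = 1210 bp
Sorted largest to smallest: 1210, 921, 519, 262 bp.

1210, 921, 519, 262 bp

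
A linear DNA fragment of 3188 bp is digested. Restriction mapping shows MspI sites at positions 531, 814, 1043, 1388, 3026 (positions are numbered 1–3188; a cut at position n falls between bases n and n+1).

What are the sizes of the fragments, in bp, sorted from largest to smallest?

1638, 531, 345, 283, 229, 162 bp

Linear molecule, 5 cuts → 6 fragments:
  531 − 0 = 531 bp
  814 − 531 = 283 bp
  1043 − 814 = 229 bp
  1388 − 1043 = 345 bp
  3026 − 1388 = 1638 bp
  3188 − 3026 = 162 bp
Sorted largest to smallest: 1638, 531, 345, 283, 229, 162 bp.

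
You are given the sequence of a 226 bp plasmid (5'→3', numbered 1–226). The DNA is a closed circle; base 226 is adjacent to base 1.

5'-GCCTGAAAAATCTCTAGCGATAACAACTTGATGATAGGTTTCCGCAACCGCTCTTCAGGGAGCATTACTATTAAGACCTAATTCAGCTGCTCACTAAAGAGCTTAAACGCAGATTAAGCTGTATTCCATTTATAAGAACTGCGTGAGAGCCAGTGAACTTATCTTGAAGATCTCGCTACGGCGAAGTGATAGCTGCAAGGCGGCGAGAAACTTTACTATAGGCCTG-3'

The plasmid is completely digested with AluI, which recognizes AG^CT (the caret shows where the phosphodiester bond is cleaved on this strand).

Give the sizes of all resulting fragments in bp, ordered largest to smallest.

120, 74, 17, 15 bp

AluI sites (AGCT) start at positions 85, 100, 117, 191.
AluI cuts after base 2 of each site, so after positions 86, 101, 118, 192.
Circular molecule, 4 cuts → 4 fragments:
  87–101 → 15 bp
  102–118 → 17 bp
  119–192 → 74 bp
  193–226 then 1–86 → 34 + 86 = 120 bp
Sorted largest to smallest: 120, 74, 17, 15 bp.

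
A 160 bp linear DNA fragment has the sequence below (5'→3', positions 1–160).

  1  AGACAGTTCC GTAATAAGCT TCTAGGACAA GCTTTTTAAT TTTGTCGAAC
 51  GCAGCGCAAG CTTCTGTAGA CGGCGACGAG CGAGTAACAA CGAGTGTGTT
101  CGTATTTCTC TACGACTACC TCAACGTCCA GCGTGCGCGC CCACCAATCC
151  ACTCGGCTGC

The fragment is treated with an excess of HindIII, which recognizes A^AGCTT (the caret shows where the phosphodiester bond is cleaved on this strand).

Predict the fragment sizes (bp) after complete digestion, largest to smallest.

HindIII sites (AAGCTT) start at positions 16, 29, 58.
HindIII cuts after the first base of each site, so after positions 16, 29, 58.
Linear molecule, 3 cuts → 4 fragments:
  1–16 → 16 bp
  17–29 → 13 bp
  30–58 → 29 bp
  59–160 → 102 bp
Sorted largest to smallest: 102, 29, 16, 13 bp.

102, 29, 16, 13 bp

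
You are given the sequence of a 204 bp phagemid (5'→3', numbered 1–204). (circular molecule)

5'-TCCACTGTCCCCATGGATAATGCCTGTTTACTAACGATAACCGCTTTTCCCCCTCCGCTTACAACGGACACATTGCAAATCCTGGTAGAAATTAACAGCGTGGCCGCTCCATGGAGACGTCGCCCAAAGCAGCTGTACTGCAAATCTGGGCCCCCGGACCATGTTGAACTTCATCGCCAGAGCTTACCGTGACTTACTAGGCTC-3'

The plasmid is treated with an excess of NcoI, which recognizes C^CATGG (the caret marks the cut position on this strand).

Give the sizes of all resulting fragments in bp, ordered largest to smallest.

106, 98 bp

NcoI sites (CCATGG) start at positions 11, 109.
NcoI cuts after the first base of each site, so after positions 11, 109.
Circular molecule, 2 cuts → 2 fragments:
  12–109 → 98 bp
  110–204 then 1–11 → 95 + 11 = 106 bp
Sorted largest to smallest: 106, 98 bp.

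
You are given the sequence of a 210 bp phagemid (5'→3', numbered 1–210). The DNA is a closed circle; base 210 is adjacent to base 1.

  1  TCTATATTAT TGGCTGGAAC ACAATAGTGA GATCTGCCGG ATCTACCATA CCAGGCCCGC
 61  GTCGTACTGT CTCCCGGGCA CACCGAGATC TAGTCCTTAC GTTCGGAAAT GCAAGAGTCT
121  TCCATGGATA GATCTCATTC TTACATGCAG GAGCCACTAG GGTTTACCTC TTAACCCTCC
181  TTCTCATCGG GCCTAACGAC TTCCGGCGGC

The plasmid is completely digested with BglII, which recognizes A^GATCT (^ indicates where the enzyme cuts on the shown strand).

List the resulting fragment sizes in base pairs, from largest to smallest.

110, 56, 44 bp

BglII sites (AGATCT) start at positions 30, 86, 130.
BglII cuts after the first base of each site, so after positions 30, 86, 130.
Circular molecule, 3 cuts → 3 fragments:
  31–86 → 56 bp
  87–130 → 44 bp
  131–210 then 1–30 → 80 + 30 = 110 bp
Sorted largest to smallest: 110, 56, 44 bp.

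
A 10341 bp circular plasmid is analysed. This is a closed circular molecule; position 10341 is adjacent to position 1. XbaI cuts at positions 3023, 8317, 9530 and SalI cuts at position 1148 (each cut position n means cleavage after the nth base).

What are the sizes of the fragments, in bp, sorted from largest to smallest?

Combined cut positions (sorted): 1148, 3023, 8317, 9530.
Circular molecule, 4 cuts → 4 fragments:
  3023 − 1148 = 1875 bp
  8317 − 3023 = 5294 bp
  9530 − 8317 = 1213 bp
  wrap: 10341 − 9530 + 1148 = 1959 bp
Sorted largest to smallest: 5294, 1959, 1875, 1213 bp.

5294, 1959, 1875, 1213 bp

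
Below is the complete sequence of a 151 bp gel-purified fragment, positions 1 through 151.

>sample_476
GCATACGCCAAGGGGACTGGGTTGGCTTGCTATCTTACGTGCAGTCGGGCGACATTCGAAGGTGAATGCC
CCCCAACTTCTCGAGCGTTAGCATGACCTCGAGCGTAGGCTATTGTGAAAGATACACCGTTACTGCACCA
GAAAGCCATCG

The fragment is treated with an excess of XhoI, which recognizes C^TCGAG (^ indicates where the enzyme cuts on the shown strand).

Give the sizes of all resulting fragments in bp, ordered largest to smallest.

80, 53, 18 bp

XhoI sites (CTCGAG) start at positions 80, 98.
XhoI cuts after the first base of each site, so after positions 80, 98.
Linear molecule, 2 cuts → 3 fragments:
  1–80 → 80 bp
  81–98 → 18 bp
  99–151 → 53 bp
Sorted largest to smallest: 80, 53, 18 bp.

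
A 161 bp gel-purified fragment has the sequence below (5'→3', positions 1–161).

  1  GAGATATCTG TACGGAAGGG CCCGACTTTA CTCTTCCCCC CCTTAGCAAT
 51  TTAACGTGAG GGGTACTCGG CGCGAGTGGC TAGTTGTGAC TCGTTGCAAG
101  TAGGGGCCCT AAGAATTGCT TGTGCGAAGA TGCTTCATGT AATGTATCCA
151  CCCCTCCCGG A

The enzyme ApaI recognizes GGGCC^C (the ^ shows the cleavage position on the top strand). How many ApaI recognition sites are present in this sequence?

GGGCCC occurs starting at positions 18, 104.
ApaI cuts at 2 sites.

2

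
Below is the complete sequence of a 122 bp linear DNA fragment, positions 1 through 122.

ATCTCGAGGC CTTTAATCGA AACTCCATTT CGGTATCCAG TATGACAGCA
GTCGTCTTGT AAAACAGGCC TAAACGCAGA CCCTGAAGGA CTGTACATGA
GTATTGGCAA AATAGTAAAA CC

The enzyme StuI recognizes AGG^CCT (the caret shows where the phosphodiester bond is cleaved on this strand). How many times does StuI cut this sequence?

2

AGGCCT occurs starting at positions 7, 66.
StuI cuts at 2 sites.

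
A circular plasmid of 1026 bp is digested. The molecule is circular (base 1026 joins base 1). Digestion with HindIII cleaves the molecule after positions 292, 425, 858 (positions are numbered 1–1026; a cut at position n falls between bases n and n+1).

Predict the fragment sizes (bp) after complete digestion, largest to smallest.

460, 433, 133 bp

Circular molecule, 3 cuts → 3 fragments:
  425 − 292 = 133 bp
  858 − 425 = 433 bp
  wrap: 1026 − 858 + 292 = 460 bp
Sorted largest to smallest: 460, 433, 133 bp.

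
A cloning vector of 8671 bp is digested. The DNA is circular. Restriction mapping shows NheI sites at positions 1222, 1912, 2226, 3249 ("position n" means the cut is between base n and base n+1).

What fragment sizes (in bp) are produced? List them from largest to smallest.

6644, 1023, 690, 314 bp

Circular molecule, 4 cuts → 4 fragments:
  1912 − 1222 = 690 bp
  2226 − 1912 = 314 bp
  3249 − 2226 = 1023 bp
  wrap: 8671 − 3249 + 1222 = 6644 bp
Sorted largest to smallest: 6644, 1023, 690, 314 bp.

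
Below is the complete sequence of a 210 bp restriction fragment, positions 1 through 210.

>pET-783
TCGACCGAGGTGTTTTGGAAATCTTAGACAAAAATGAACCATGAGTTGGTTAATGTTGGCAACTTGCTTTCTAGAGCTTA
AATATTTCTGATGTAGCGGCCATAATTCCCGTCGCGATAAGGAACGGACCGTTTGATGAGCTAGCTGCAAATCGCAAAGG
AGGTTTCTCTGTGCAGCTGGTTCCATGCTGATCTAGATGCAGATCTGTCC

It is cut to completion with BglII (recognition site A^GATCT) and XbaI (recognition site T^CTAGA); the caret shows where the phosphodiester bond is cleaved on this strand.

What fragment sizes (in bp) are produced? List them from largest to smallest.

The BglII site (AGATCT) starts at position 201.
BglII cuts after the first base of each site, so after position 201.
XbaI sites (TCTAGA) start at positions 70, 192.
XbaI cuts after the first base of each site, so after positions 70, 192.
Combined cut positions: 70, 192, 201.
Linear molecule, 3 cuts → 4 fragments:
  1–70 → 70 bp
  71–192 → 122 bp
  193–201 → 9 bp
  202–210 → 9 bp
Sorted largest to smallest: 122, 70, 9, 9 bp.

122, 70, 9, 9 bp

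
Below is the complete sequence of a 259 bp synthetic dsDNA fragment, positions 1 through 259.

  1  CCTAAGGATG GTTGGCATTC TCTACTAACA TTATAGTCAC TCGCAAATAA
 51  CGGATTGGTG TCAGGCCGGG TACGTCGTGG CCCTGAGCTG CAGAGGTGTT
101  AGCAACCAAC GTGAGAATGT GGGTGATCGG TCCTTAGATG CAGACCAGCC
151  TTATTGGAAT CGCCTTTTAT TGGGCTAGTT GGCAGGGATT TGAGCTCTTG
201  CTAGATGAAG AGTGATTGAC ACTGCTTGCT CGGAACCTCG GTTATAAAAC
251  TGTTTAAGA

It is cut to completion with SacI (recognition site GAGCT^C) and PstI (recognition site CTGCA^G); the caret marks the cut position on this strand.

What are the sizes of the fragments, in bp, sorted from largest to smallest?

104, 92, 63 bp

The SacI site (GAGCTC) starts at position 192.
SacI cuts after base 5 of each site (before the last base), so after position 196.
The PstI site (CTGCAG) starts at position 88.
PstI cuts after base 5 of each site (before the last base), so after position 92.
Combined cut positions: 92, 196.
Linear molecule, 2 cuts → 3 fragments:
  1–92 → 92 bp
  93–196 → 104 bp
  197–259 → 63 bp
Sorted largest to smallest: 104, 92, 63 bp.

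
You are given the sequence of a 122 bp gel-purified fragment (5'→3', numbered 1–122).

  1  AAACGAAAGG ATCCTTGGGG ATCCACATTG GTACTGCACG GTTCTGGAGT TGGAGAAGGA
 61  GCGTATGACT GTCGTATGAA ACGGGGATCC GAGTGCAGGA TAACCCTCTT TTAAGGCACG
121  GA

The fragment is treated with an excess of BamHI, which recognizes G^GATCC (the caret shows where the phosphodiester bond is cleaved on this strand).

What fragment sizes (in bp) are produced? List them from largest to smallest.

66, 37, 10, 9 bp

BamHI sites (GGATCC) start at positions 9, 19, 85.
BamHI cuts after the first base of each site, so after positions 9, 19, 85.
Linear molecule, 3 cuts → 4 fragments:
  1–9 → 9 bp
  10–19 → 10 bp
  20–85 → 66 bp
  86–122 → 37 bp
Sorted largest to smallest: 66, 37, 10, 9 bp.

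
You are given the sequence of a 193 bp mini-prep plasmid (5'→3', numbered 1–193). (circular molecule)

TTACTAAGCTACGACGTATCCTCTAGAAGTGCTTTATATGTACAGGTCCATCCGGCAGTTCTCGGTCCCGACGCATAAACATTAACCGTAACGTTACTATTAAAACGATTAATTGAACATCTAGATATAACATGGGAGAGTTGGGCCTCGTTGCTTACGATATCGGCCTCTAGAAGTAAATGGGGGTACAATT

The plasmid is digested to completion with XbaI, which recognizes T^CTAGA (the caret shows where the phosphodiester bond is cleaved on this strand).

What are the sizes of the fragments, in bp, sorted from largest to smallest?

98, 49, 46 bp

XbaI sites (TCTAGA) start at positions 22, 120, 169.
XbaI cuts after the first base of each site, so after positions 22, 120, 169.
Circular molecule, 3 cuts → 3 fragments:
  23–120 → 98 bp
  121–169 → 49 bp
  170–193 then 1–22 → 24 + 22 = 46 bp
Sorted largest to smallest: 98, 49, 46 bp.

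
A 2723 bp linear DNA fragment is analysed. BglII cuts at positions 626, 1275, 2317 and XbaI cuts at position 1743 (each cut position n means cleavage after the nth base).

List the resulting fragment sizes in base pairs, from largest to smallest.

649, 626, 574, 468, 406 bp

Combined cut positions (sorted): 626, 1275, 1743, 2317.
Linear molecule, 4 cuts → 5 fragments:
  626 − 0 = 626 bp
  1275 − 626 = 649 bp
  1743 − 1275 = 468 bp
  2317 − 1743 = 574 bp
  2723 − 2317 = 406 bp
Sorted largest to smallest: 649, 626, 574, 468, 406 bp.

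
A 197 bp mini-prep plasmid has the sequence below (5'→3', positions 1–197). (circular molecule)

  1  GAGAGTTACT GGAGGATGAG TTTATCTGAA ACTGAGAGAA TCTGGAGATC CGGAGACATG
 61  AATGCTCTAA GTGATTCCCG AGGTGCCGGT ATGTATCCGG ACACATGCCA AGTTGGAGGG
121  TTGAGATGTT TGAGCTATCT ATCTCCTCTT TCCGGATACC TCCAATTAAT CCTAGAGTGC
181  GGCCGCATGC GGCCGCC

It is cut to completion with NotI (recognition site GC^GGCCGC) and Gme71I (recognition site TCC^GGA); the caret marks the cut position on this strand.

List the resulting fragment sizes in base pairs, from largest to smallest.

58, 55, 47, 27, 10 bp

NotI sites (GCGGCCGC) start at positions 179, 189.
NotI cuts after base 2 of each site, so after positions 180, 190.
Gme71I sites (TCCGGA) start at positions 49, 96, 151.
Gme71I cuts after base 3 of each site, so after positions 51, 98, 153.
Combined cut positions: 51, 98, 153, 180, 190.
Circular molecule, 5 cuts → 5 fragments:
  52–98 → 47 bp
  99–153 → 55 bp
  154–180 → 27 bp
  181–190 → 10 bp
  191–197 then 1–51 → 7 + 51 = 58 bp
Sorted largest to smallest: 58, 55, 47, 27, 10 bp.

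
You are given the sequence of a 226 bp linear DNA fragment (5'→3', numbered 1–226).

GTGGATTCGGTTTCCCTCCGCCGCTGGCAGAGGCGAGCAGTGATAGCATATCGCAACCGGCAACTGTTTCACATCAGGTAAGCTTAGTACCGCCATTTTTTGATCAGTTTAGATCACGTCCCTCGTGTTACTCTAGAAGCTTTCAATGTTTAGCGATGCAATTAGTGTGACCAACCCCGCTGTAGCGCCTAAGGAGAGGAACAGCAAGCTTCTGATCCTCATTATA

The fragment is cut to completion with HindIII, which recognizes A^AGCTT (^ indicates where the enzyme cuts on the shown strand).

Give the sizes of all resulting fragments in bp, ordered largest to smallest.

HindIII sites (AAGCTT) start at positions 80, 137, 206.
HindIII cuts after the first base of each site, so after positions 80, 137, 206.
Linear molecule, 3 cuts → 4 fragments:
  1–80 → 80 bp
  81–137 → 57 bp
  138–206 → 69 bp
  207–226 → 20 bp
Sorted largest to smallest: 80, 69, 57, 20 bp.

80, 69, 57, 20 bp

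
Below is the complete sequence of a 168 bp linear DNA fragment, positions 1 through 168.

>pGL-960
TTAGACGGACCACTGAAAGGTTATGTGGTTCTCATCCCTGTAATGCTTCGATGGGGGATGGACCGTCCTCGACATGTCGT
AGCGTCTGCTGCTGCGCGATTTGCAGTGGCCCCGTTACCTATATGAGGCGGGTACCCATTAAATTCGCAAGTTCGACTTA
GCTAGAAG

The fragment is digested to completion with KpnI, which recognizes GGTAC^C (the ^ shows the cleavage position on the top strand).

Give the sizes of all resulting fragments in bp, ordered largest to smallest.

The KpnI site (GGTACC) starts at position 131.
KpnI cuts after base 5 of each site (before the last base), so after position 135.
Linear molecule, 1 cut → 2 fragments:
  1–135 → 135 bp
  136–168 → 33 bp
Sorted largest to smallest: 135, 33 bp.

135, 33 bp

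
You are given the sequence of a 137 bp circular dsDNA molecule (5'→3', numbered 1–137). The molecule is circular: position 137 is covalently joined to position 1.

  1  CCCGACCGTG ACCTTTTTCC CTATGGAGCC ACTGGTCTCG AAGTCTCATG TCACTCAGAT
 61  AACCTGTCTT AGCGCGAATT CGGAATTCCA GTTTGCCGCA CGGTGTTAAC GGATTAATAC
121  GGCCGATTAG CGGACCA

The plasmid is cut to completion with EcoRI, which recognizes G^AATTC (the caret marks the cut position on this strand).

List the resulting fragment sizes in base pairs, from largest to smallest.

130, 7 bp

EcoRI sites (GAATTC) start at positions 76, 83.
EcoRI cuts after the first base of each site, so after positions 76, 83.
Circular molecule, 2 cuts → 2 fragments:
  77–83 → 7 bp
  84–137 then 1–76 → 54 + 76 = 130 bp
Sorted largest to smallest: 130, 7 bp.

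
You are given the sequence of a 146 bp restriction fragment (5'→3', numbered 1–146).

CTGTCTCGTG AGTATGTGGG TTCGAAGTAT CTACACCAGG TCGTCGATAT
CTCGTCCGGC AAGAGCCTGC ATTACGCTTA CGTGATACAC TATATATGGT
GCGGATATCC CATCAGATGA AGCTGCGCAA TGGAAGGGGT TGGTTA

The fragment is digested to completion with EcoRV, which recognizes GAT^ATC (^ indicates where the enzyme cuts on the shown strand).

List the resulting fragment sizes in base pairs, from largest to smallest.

EcoRV sites (GATATC) start at positions 46, 104.
EcoRV cuts after base 3 of each site, so after positions 48, 106.
Linear molecule, 2 cuts → 3 fragments:
  1–48 → 48 bp
  49–106 → 58 bp
  107–146 → 40 bp
Sorted largest to smallest: 58, 48, 40 bp.

58, 48, 40 bp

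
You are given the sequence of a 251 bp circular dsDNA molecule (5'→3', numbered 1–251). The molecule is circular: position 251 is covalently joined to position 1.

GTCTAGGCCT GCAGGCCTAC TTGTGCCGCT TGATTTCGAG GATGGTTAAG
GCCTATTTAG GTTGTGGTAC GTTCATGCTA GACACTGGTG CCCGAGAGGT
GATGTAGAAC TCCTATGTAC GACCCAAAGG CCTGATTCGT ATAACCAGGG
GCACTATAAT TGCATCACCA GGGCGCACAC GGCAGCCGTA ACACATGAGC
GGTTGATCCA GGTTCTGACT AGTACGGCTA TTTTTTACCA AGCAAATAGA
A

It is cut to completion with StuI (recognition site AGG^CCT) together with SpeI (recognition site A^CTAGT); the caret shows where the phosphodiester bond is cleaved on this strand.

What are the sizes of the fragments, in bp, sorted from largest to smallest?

88, 79, 40, 36, 8 bp

StuI sites (AGGCCT) start at positions 5, 13, 49, 128.
StuI cuts after base 3 of each site, so after positions 7, 15, 51, 130.
The SpeI site (ACTAGT) starts at position 218.
SpeI cuts after the first base of each site, so after position 218.
Combined cut positions: 7, 15, 51, 130, 218.
Circular molecule, 5 cuts → 5 fragments:
  8–15 → 8 bp
  16–51 → 36 bp
  52–130 → 79 bp
  131–218 → 88 bp
  219–251 then 1–7 → 33 + 7 = 40 bp
Sorted largest to smallest: 88, 79, 40, 36, 8 bp.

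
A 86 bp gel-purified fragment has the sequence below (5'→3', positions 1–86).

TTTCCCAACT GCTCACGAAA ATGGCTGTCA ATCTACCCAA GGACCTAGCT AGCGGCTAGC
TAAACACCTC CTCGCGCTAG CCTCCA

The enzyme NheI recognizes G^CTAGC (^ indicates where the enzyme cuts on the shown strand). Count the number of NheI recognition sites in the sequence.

GCTAGC occurs starting at positions 48, 55, 76.
NheI cuts at 3 sites.

3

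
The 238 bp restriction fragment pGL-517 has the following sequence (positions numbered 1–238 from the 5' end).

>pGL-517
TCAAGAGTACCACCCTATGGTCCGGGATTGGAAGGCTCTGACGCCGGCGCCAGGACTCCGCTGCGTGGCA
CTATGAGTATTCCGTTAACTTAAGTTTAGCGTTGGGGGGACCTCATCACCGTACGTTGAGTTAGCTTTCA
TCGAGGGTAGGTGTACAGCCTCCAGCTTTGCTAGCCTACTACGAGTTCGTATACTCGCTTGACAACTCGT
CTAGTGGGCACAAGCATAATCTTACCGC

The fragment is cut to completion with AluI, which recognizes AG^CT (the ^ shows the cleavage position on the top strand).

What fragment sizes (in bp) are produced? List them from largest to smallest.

134, 73, 31 bp

AluI sites (AGCT) start at positions 133, 164.
AluI cuts after base 2 of each site, so after positions 134, 165.
Linear molecule, 2 cuts → 3 fragments:
  1–134 → 134 bp
  135–165 → 31 bp
  166–238 → 73 bp
Sorted largest to smallest: 134, 73, 31 bp.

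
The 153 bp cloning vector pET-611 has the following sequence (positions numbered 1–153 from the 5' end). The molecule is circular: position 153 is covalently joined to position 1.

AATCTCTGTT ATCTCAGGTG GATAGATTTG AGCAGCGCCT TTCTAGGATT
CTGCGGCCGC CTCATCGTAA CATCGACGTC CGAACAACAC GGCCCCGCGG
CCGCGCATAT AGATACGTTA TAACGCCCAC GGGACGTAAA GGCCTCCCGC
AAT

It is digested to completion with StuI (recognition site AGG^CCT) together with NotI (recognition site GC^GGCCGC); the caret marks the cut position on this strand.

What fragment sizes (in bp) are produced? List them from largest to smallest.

The StuI site (AGGCCT) starts at position 140.
StuI cuts after base 3 of each site, so after position 142.
NotI sites (GCGGCCGC) start at positions 53, 97.
NotI cuts after base 2 of each site, so after positions 54, 98.
Combined cut positions: 54, 98, 142.
Circular molecule, 3 cuts → 3 fragments:
  55–98 → 44 bp
  99–142 → 44 bp
  143–153 then 1–54 → 11 + 54 = 65 bp
Sorted largest to smallest: 65, 44, 44 bp.

65, 44, 44 bp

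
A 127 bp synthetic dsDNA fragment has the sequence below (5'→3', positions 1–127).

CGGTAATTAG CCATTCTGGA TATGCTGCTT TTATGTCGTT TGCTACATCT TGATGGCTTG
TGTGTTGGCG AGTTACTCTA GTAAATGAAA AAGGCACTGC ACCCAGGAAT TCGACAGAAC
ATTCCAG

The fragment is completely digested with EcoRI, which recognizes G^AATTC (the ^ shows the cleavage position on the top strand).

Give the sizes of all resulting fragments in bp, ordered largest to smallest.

107, 20 bp

The EcoRI site (GAATTC) starts at position 107.
EcoRI cuts after the first base of each site, so after position 107.
Linear molecule, 1 cut → 2 fragments:
  1–107 → 107 bp
  108–127 → 20 bp
Sorted largest to smallest: 107, 20 bp.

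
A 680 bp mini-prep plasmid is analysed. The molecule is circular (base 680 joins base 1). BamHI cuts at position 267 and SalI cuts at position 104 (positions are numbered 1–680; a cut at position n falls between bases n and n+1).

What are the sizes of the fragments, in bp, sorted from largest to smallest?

517, 163 bp

Combined cut positions (sorted): 104, 267.
Circular molecule, 2 cuts → 2 fragments:
  267 − 104 = 163 bp
  wrap: 680 − 267 + 104 = 517 bp
Sorted largest to smallest: 517, 163 bp.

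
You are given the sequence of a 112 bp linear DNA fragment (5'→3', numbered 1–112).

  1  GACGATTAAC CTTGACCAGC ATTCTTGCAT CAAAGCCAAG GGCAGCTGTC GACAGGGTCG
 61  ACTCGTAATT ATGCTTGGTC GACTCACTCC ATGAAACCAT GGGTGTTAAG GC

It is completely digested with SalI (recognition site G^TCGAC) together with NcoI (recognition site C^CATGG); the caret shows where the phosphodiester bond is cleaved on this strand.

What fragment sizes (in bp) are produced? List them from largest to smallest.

SalI sites (GTCGAC) start at positions 48, 57, 78.
SalI cuts after the first base of each site, so after positions 48, 57, 78.
The NcoI site (CCATGG) starts at position 97.
NcoI cuts after the first base of each site, so after position 97.
Combined cut positions: 48, 57, 78, 97.
Linear molecule, 4 cuts → 5 fragments:
  1–48 → 48 bp
  49–57 → 9 bp
  58–78 → 21 bp
  79–97 → 19 bp
  98–112 → 15 bp
Sorted largest to smallest: 48, 21, 19, 15, 9 bp.

48, 21, 19, 15, 9 bp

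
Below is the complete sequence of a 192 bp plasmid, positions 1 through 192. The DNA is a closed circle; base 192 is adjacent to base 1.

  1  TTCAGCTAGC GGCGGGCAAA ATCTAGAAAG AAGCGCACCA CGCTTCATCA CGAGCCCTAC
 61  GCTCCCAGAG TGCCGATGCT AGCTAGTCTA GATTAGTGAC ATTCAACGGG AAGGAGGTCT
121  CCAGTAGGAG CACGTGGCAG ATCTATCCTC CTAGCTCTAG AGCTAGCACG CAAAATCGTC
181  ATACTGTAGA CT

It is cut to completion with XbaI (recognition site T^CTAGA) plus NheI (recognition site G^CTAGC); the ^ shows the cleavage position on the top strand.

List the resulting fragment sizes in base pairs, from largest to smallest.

XbaI sites (TCTAGA) start at positions 22, 87, 156.
XbaI cuts after the first base of each site, so after positions 22, 87, 156.
NheI sites (GCTAGC) start at positions 5, 78, 162.
NheI cuts after the first base of each site, so after positions 5, 78, 162.
Combined cut positions: 5, 22, 78, 87, 156, 162.
Circular molecule, 6 cuts → 6 fragments:
  6–22 → 17 bp
  23–78 → 56 bp
  79–87 → 9 bp
  88–156 → 69 bp
  157–162 → 6 bp
  163–192 then 1–5 → 30 + 5 = 35 bp
Sorted largest to smallest: 69, 56, 35, 17, 9, 6 bp.

69, 56, 35, 17, 9, 6 bp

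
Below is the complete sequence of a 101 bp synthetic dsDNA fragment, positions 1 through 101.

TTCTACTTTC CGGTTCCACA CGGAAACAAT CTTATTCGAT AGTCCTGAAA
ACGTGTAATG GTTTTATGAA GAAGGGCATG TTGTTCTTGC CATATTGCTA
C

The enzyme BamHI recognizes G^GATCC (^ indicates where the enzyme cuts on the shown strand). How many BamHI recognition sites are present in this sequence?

0

No occurrence of GGATCC is present in the sequence.
BamHI does not cut: 0 sites.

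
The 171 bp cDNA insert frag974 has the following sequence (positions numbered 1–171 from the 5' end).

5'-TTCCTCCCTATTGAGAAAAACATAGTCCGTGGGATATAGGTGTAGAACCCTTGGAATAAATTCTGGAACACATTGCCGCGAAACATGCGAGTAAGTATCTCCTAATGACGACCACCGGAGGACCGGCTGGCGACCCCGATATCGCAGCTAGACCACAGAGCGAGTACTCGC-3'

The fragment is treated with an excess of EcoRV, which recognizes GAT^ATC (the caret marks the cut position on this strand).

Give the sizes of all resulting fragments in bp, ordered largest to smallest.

The EcoRV site (GATATC) starts at position 138.
EcoRV cuts after base 3 of each site, so after position 140.
Linear molecule, 1 cut → 2 fragments:
  1–140 → 140 bp
  141–171 → 31 bp
Sorted largest to smallest: 140, 31 bp.

140, 31 bp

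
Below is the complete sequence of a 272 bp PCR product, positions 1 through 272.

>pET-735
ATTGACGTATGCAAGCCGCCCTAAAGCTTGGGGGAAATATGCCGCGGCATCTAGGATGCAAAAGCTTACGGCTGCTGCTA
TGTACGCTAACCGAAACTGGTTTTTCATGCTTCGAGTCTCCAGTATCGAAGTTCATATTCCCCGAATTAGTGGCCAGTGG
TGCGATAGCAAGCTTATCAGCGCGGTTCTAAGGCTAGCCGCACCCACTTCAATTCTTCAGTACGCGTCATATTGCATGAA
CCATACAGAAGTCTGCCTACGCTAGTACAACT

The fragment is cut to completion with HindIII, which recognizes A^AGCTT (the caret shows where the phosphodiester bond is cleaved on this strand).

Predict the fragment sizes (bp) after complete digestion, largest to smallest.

HindIII sites (AAGCTT) start at positions 24, 62, 170.
HindIII cuts after the first base of each site, so after positions 24, 62, 170.
Linear molecule, 3 cuts → 4 fragments:
  1–24 → 24 bp
  25–62 → 38 bp
  63–170 → 108 bp
  171–272 → 102 bp
Sorted largest to smallest: 108, 102, 38, 24 bp.

108, 102, 38, 24 bp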